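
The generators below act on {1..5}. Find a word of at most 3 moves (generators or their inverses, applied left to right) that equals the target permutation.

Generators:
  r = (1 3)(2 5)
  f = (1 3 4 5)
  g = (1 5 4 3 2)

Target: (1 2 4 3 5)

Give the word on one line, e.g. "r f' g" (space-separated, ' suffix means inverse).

  after r: (1 3)(2 5)
  after g: (1 2 4 3 5)

r g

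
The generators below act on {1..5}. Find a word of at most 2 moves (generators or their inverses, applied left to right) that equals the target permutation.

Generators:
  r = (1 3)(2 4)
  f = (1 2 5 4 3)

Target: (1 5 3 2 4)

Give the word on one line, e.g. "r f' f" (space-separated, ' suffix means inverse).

  after f: (1 2 5 4 3)
  after f: (1 5 3 2 4)

f f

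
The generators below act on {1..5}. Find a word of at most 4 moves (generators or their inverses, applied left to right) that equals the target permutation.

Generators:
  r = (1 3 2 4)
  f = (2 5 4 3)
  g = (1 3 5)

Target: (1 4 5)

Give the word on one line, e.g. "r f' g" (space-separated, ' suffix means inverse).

  after g': (1 5 3)
  after r': (1 5)(2 3 4)
  after f: (1 4 5)

g' r' f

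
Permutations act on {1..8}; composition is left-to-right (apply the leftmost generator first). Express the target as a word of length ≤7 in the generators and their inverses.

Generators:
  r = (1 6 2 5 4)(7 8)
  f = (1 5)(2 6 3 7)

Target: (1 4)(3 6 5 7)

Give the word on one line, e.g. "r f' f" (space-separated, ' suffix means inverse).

r r r r f'

  after r: (1 6 2 5 4)(7 8)
  after r: (1 2 4 6 5)
  after r: (1 5 6 4 2)(7 8)
  after r: (1 4 5 2 6)
  after f': (1 4)(3 6 5 7)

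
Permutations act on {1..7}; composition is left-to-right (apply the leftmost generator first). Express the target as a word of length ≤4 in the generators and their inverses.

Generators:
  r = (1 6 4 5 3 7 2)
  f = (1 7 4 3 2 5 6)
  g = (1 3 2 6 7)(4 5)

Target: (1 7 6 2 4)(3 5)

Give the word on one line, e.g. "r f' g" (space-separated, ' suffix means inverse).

r' g' r

  after r': (1 2 7 3 5 4 6)
  after g': (1 3 4 2 6 7)
  after r: (1 7 6 2 4)(3 5)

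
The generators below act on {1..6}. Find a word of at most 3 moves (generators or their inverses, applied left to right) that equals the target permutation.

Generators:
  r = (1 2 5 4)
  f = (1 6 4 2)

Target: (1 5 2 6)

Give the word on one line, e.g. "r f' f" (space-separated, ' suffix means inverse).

  after r': (1 4 5 2)
  after f: (1 2 6 4 5)
  after r: (1 5 2 6)

r' f r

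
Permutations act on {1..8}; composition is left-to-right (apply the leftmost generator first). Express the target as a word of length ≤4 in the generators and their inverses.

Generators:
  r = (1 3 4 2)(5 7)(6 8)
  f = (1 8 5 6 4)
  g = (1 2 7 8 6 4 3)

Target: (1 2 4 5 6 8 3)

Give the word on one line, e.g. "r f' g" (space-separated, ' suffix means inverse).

r g r'

  after r: (1 3 4 2)(5 7)(6 8)
  after g: (4 7 5 8)
  after r': (1 2 4 5 6 8 3)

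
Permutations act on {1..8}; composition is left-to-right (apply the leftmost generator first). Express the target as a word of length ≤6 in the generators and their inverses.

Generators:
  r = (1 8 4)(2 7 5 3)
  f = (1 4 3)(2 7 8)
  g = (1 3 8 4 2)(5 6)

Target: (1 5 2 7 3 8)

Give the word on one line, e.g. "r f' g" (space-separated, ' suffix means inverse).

r' f r f r

  after r': (1 4 8)(2 3 5 7)
  after f: (1 3 5 8 4 2)
  after r: (1 2 8)(4 7 5)
  after f: (1 7 5 3)(4 8)
  after r: (1 5 2 7 3 8)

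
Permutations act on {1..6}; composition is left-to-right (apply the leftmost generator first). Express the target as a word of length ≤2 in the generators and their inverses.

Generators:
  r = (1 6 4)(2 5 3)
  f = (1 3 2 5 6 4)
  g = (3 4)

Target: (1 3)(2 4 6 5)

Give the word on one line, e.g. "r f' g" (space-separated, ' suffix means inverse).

f' g

  after f': (1 4 6 5 2 3)
  after g: (1 3)(2 4 6 5)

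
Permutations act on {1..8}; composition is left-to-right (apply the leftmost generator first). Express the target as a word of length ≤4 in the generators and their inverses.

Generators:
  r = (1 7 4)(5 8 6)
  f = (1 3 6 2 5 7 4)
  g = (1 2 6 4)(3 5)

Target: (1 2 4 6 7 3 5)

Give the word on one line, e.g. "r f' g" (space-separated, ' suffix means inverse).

f f f

  after f: (1 3 6 2 5 7 4)
  after f: (1 6 5 4 3 2 7)
  after f: (1 2 4 6 7 3 5)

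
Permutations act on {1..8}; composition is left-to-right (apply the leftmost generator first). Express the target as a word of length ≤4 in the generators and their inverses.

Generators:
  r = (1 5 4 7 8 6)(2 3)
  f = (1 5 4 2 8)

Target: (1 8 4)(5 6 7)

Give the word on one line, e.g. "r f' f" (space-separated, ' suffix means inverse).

r' r'

  after r': (1 6 8 7 4 5)(2 3)
  after r': (1 8 4)(5 6 7)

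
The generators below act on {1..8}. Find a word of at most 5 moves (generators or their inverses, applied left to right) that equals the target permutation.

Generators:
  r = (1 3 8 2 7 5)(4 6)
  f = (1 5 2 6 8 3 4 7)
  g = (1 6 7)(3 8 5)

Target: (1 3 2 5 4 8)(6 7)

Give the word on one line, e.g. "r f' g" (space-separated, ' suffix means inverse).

  after f: (1 5 2 6 8 3 4 7)
  after f: (1 2 8 4)(3 7 5 6)
  after r': (1 8 6)(2 3)(4 5)
  after g': (1 3 2 5 4 8)(6 7)

f f r' g'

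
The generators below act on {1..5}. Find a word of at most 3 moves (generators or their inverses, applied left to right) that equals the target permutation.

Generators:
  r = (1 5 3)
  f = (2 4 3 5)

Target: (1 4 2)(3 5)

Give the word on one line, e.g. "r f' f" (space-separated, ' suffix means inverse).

  after r': (1 3 5)
  after f': (1 4 2 5)
  after r': (1 4 2)(3 5)

r' f' r'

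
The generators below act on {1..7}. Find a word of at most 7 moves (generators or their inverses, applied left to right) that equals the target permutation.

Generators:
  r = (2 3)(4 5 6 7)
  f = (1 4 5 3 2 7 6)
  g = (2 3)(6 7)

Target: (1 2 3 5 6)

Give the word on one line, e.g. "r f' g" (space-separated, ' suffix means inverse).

f' r f' r' r'

  after f': (1 6 7 2 3 5 4)
  after r: (1 7 3 6 4)
  after f': (1 2 3 7 5 4 6)
  after r': (1 3 6)(4 5 7)
  after r': (1 2 3 5 6)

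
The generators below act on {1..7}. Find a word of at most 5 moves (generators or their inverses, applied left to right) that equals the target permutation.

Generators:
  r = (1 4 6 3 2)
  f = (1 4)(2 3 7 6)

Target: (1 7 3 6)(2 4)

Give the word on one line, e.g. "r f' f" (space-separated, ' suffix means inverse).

  after r': (1 2 3 6 4)
  after f: (1 3 2 7 6)
  after f: (1 7 2 6 4)
  after r': (1 7 3 6)(2 4)

r' f f r'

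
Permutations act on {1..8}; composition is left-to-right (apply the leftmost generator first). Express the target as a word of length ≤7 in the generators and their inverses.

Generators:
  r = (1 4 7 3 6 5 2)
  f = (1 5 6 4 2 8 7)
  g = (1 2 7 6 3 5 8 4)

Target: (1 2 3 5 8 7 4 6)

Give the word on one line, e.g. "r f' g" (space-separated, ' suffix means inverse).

  after r: (1 4 7 3 6 5 2)
  after g': (1 8 5)(2 4)(3 7 6)
  after r: (1 8 2 7 5 4)
  after r: (1 8)(2 3 6 5 7)
  after f': (1 2 3 5 8 7 4 6)

r g' r r f'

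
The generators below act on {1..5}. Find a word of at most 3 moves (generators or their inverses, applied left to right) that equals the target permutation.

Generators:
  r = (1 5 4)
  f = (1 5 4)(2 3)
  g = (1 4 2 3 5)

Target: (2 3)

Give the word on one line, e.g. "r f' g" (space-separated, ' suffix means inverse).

  after r: (1 5 4)
  after f: (1 4 5)(2 3)
  after r: (2 3)

r f r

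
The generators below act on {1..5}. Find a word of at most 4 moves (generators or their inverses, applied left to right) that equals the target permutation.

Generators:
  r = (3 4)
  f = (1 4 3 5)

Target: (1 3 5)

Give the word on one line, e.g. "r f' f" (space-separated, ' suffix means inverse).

  after f: (1 4 3 5)
  after r: (1 3 5)

f r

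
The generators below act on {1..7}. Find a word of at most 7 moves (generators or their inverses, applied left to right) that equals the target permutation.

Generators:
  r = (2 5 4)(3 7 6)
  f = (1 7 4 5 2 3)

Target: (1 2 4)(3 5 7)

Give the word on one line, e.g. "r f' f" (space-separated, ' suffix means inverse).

f' r r r f'

  after f': (1 3 2 5 4 7)
  after r: (1 7)(2 4 6 3 5)
  after r: (1 6 7)(3 4)
  after r: (1 3 2 5 4 7)
  after f': (1 2 4)(3 5 7)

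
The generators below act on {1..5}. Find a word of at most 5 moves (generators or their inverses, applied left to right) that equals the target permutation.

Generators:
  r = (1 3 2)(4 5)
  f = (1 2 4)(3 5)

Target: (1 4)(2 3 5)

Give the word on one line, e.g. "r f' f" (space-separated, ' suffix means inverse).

r f r'

  after r: (1 3 2)(4 5)
  after f: (1 5)(3 4)
  after r': (1 4)(2 3 5)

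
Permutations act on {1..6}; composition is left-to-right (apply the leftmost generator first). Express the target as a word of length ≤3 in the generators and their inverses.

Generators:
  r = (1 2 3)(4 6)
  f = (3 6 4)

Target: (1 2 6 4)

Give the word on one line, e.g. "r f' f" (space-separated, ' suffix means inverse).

f r f

  after f: (3 6 4)
  after r: (1 2 3 4)
  after f: (1 2 6 4)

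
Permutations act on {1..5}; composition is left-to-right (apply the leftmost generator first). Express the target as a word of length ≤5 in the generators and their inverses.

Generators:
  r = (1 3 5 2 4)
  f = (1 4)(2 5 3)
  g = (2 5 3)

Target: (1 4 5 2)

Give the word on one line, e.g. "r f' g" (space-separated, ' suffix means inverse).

  after f': (1 4)(2 3 5)
  after r: (2 5 4 3)
  after g': (4 5)
  after g': (2 3 5 4)
  after r': (1 4 5 2)

f' r g' g' r'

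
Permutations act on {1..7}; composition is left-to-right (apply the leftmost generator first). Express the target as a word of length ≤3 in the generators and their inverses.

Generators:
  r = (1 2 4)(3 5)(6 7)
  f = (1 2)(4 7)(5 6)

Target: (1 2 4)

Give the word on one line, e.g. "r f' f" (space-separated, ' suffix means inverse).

r' r'

  after r': (1 4 2)(3 5)(6 7)
  after r': (1 2 4)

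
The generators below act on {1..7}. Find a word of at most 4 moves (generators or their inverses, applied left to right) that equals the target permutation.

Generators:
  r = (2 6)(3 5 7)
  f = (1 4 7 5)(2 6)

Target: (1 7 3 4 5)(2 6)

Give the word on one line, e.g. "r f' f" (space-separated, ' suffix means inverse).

r f' f'

  after r: (2 6)(3 5 7)
  after f': (1 5 4)(3 7)
  after f': (1 7 3 4 5)(2 6)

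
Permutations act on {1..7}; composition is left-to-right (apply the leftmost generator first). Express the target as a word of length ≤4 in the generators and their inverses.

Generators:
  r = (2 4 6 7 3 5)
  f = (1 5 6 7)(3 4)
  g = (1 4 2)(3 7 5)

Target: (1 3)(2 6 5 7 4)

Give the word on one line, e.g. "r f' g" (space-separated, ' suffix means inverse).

  after f: (1 5 6 7)(3 4)
  after g': (1 7 2 4 5 6 3)
  after r: (1 3)(2 6 5 7 4)

f g' r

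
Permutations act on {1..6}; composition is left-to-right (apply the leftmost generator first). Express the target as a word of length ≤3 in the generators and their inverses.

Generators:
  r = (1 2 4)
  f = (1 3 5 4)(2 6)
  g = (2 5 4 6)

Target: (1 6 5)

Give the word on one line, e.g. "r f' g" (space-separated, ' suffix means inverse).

  after g: (2 5 4 6)
  after r: (1 2 5)(4 6)
  after g': (1 6 5)

g r g'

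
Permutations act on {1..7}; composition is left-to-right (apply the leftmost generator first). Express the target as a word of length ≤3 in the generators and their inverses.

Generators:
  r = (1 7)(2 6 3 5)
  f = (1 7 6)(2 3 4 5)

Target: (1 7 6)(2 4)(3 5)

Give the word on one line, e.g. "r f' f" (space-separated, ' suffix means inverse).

  after f': (1 6 7)(2 5 4 3)
  after f': (1 7 6)(2 4)(3 5)

f' f'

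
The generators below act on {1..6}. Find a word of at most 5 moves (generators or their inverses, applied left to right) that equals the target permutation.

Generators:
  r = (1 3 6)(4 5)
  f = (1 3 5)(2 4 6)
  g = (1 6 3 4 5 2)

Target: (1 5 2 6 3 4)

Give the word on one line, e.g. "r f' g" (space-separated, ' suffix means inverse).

r g g

  after r: (1 3 6)(4 5)
  after g: (1 4 2)
  after g: (1 5 2 6 3 4)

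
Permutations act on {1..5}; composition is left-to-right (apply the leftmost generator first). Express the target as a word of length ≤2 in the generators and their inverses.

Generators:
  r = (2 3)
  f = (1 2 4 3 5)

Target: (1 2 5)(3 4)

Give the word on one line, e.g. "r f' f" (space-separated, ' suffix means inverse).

r f

  after r: (2 3)
  after f: (1 2 5)(3 4)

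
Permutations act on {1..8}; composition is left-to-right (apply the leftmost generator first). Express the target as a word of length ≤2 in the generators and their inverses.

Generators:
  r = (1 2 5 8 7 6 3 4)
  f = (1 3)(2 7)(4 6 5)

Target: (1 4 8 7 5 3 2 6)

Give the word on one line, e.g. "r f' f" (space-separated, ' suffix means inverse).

  after f': (1 3)(2 7)(4 5 6)
  after r: (1 4 8 7 5 3 2 6)

f' r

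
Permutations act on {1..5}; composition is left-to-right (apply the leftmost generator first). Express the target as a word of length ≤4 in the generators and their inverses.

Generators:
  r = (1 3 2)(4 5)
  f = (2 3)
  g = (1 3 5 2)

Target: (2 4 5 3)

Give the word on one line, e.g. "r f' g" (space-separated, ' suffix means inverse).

  after g': (1 2 5 3)
  after r: (2 4 5)
  after f': (2 4 5 3)

g' r f'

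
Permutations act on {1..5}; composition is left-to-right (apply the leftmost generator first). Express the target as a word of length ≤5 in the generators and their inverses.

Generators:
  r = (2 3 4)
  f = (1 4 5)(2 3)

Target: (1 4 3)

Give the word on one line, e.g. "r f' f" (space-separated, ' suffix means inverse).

  after f: (1 4 5)(2 3)
  after r': (1 3 4 5)
  after f': (1 2 3)
  after r': (1 4 3)

f r' f' r'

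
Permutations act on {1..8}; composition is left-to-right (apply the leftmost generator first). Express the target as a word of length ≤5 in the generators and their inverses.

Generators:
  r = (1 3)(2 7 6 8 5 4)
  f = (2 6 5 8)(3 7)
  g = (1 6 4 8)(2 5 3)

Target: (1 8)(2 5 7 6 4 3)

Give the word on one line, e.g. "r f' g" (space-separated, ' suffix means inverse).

r' f r g' g'

  after r': (1 3)(2 4 5 8 6 7)
  after f: (1 7 6 3)(2 4 8 5)
  after r: (1 6)(4 5 7 8)
  after g': (2 3 5 7 4)(6 8)
  after g': (1 8)(2 5 7 6 4 3)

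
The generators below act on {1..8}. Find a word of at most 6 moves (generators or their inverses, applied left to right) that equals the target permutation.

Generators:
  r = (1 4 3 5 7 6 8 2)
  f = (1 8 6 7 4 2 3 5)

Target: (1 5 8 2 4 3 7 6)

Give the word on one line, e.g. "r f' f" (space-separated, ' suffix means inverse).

r' f r f' r

  after r': (1 2 8 6 7 5 3 4)
  after f: (1 3 2 6 4 8 7)
  after r: (1 5 7 4 2 8 6 3)
  after f': (1 3 5 6 2)
  after r: (1 5 8 2 4 3 7 6)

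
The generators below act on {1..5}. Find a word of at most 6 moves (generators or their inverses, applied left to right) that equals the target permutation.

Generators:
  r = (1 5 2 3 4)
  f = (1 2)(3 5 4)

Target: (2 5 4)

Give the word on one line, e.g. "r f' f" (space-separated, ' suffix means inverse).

r f f r r

  after r: (1 5 2 3 4)
  after f: (1 4 2 5)
  after f: (1 3 5 2 4)
  after r: (1 4 5 3 2)
  after r: (2 5 4)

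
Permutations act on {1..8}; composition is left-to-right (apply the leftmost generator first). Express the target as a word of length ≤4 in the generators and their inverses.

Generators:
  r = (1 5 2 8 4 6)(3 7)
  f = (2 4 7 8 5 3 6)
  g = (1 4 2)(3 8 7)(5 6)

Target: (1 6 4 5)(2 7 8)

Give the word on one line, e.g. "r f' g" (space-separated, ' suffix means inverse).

r g

  after r: (1 5 2 8 4 6)(3 7)
  after g: (1 6 4 5)(2 7 8)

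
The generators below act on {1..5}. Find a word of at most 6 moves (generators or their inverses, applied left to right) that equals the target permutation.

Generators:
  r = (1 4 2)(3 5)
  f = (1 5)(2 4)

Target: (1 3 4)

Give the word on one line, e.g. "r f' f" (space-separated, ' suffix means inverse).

r r r f' r

  after r: (1 4 2)(3 5)
  after r: (1 2 4)
  after r: (3 5)
  after f': (1 5 3)(2 4)
  after r: (1 3 4)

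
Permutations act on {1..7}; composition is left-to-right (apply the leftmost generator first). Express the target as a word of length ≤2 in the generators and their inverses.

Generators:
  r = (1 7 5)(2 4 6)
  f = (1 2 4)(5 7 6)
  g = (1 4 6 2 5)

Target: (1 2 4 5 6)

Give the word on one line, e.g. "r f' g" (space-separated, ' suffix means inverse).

g' g'

  after g': (1 5 2 6 4)
  after g': (1 2 4 5 6)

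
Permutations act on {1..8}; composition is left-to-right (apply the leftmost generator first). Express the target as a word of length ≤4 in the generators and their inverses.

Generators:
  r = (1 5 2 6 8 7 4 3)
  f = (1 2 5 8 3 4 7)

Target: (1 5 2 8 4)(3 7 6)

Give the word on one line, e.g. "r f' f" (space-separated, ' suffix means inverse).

f r' f' r'

  after f: (1 2 5 8 3 4 7)
  after r': (1 5 6 2)(3 7)(4 8)
  after f': (1 2 7 8 3 4 5 6)
  after r': (1 5 2 8 4)(3 7 6)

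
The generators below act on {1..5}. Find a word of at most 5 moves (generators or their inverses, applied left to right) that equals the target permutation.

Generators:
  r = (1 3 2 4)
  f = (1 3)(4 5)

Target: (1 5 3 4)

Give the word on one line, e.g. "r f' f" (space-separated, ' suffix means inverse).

r f' r' f' r'

  after r: (1 3 2 4)
  after f': (2 5 4 3)
  after r': (1 4)(2 5)
  after f': (1 5 2 4 3)
  after r': (1 5 3 4)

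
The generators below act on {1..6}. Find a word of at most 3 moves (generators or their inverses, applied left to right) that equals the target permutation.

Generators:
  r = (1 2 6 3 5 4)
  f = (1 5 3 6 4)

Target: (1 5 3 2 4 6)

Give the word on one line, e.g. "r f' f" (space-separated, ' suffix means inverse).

f r' f'

  after f: (1 5 3 6 4)
  after r': (1 3 2)(5 6)
  after f': (1 5 3 2 4 6)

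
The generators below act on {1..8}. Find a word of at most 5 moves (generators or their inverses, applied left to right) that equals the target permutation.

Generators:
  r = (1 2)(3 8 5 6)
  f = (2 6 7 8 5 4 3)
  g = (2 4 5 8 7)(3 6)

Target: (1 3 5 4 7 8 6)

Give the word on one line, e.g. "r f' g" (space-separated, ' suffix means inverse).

f' r' f'

  after f': (2 3 4 5 8 7 6)
  after r': (1 2 6)(3 4 8 7 5)
  after f': (1 3 5 4 7 8 6)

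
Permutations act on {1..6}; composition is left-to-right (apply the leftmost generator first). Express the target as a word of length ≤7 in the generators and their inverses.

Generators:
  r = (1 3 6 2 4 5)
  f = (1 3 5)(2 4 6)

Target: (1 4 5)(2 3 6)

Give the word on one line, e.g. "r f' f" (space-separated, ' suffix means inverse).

  after f: (1 3 5)(2 4 6)
  after f: (1 5 3)(2 6 4)
  after r': (1 4 6 2 3 5)
  after r': (1 2)(3 4)
  after f: (1 4 5)(2 3 6)

f f r' r' f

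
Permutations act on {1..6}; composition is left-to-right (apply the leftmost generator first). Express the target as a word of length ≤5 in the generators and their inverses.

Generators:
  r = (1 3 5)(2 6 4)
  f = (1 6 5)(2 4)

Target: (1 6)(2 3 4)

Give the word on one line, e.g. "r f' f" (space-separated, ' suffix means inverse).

f' r' f r' f

  after f': (1 5 6)(2 4)
  after r': (1 3)(2 6 5)
  after f: (1 3 6)(2 5 4)
  after r': (2 3)(5 6)
  after f: (1 6)(2 3 4)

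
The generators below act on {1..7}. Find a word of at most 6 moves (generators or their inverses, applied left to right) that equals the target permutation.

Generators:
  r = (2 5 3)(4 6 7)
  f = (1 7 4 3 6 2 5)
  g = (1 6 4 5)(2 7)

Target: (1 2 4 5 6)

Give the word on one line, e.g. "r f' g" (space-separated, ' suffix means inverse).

f f f r

  after f: (1 7 4 3 6 2 5)
  after f: (1 4 6 5 7 3 2)
  after f: (1 3 5 4 2 7 6)
  after r: (1 2 4 5 6)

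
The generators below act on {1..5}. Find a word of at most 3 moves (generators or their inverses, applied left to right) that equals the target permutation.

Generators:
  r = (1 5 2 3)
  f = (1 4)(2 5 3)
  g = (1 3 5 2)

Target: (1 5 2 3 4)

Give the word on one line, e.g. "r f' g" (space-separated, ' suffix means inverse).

g' f

  after g': (1 2 5 3)
  after f: (1 5 2 3 4)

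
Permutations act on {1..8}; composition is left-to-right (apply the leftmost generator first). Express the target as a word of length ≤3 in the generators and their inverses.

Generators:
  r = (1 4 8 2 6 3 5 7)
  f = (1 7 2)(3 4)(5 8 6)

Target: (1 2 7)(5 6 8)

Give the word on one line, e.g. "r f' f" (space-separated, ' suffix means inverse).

f f

  after f: (1 7 2)(3 4)(5 8 6)
  after f: (1 2 7)(5 6 8)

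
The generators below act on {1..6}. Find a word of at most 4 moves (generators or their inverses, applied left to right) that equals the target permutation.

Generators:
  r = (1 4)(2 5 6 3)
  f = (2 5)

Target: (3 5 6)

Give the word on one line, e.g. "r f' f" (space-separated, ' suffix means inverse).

  after f': (2 5)
  after r': (1 4)(3 6 5)
  after f': (1 4)(2 5 3 6)
  after r': (3 5 6)

f' r' f' r'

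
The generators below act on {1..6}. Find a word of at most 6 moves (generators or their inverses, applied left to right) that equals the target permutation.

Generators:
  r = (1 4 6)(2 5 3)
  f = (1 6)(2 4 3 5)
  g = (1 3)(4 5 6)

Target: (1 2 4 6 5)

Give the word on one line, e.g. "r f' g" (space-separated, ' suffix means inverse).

r r f r f'

  after r: (1 4 6)(2 5 3)
  after r: (1 6 4)(2 3 5)
  after f: (2 5 4 6 3)
  after r: (1 4)(2 3 5 6)
  after f': (1 2 4 6 5)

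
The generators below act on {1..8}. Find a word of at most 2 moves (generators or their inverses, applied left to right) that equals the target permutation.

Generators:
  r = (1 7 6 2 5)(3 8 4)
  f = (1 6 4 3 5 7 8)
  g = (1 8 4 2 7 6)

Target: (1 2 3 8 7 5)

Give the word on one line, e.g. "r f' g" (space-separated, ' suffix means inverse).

g' r

  after g': (1 6 7 2 4 8)
  after r: (1 2 3 8 7 5)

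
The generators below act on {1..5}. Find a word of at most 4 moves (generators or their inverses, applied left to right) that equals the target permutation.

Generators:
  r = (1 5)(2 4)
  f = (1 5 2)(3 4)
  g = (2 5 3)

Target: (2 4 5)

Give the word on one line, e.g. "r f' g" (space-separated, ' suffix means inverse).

  after r: (1 5)(2 4)
  after f: (1 2 3 4)
  after f: (2 4 5)

r f f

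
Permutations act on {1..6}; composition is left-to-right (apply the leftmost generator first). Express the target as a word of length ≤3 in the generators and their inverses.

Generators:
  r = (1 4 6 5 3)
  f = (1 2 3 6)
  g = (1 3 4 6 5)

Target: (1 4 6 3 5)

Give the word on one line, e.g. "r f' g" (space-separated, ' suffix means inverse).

g' r' r'

  after g': (1 5 6 4 3)
  after r': (1 6)(4 5)
  after r': (1 4 6 3 5)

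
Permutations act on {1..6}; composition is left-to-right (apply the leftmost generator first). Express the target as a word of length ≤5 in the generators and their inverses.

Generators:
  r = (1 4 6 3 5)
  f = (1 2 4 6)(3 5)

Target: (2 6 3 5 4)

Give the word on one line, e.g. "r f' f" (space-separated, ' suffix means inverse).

  after r: (1 4 6 3 5)
  after f: (1 6 5 2 4)
  after f: (2 6 3 5 4)

r f f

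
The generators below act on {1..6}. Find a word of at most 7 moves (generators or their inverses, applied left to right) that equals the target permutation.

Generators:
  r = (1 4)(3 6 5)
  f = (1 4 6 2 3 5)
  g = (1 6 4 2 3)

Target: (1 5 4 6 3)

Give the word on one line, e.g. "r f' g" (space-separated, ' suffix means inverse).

g' r f' f' f'

  after g': (1 3 2 4 6)
  after r: (1 6 4 5 3 2)
  after f': (1 4 3 6)(2 5)
  after f': (2 3 4)(5 6)
  after f': (1 5 4 6 3)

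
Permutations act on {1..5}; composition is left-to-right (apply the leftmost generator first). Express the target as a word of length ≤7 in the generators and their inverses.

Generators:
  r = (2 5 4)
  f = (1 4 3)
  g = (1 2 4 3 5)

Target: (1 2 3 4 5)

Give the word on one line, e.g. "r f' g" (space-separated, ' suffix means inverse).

r g' f r' f'

  after r: (2 5 4)
  after g': (1 5 2 3 4)
  after f: (1 5 2)
  after r': (1 2)(4 5)
  after f': (1 2 3 4 5)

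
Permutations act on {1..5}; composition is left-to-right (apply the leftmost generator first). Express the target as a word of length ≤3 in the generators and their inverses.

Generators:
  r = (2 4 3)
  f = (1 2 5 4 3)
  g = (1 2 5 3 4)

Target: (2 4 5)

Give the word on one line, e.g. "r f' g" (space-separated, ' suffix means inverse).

  after f: (1 2 5 4 3)
  after g': (3 4 5)
  after r: (2 4 5)

f g' r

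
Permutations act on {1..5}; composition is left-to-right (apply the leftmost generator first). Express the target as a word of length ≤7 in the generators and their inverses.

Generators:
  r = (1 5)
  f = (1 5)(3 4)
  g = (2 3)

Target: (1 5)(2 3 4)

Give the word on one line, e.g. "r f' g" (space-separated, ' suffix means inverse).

g f' g' r f'

  after g: (2 3)
  after f': (1 5)(2 4 3)
  after g': (1 5)(2 4)
  after r: (2 4)
  after f': (1 5)(2 3 4)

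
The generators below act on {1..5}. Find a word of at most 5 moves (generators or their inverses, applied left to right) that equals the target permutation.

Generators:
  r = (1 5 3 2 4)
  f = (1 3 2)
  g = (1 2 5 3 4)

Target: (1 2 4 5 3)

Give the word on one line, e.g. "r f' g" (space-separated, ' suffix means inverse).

  after g': (1 4 3 5 2)
  after r: (2 5 4)
  after r: (1 5)(2 3)
  after r: (1 3 4)
  after r: (1 2 4 5 3)

g' r r r r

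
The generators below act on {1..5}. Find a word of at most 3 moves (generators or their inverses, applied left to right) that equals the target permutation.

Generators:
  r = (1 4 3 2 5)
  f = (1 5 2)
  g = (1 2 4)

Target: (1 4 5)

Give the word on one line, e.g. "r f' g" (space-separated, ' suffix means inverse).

g g f'

  after g: (1 2 4)
  after g: (1 4 2)
  after f': (1 4 5)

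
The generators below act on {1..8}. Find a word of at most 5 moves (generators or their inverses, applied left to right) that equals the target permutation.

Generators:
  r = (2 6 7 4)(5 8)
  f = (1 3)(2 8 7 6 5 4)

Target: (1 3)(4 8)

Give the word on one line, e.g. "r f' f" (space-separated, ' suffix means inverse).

  after f: (1 3)(2 8 7 6 5 4)
  after r': (1 3)(2 5 7)(6 8)
  after f: (2 4)(5 6 7 8)
  after f: (1 3)(4 8)

f r' f f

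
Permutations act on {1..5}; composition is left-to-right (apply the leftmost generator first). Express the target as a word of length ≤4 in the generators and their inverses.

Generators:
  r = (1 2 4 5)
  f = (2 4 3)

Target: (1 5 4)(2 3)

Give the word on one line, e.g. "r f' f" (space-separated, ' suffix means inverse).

f f r'

  after f: (2 4 3)
  after f: (2 3 4)
  after r': (1 5 4)(2 3)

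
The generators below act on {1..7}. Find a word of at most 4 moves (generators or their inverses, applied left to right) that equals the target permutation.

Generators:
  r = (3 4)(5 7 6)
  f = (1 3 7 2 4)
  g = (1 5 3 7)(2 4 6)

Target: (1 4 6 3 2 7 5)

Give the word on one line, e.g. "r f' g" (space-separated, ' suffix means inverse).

  after g': (1 7 3 5)(2 6 4)
  after g': (1 3)(2 4 6)(5 7)
  after f': (3 4 6 7 5)
  after f': (1 4 6 3 2 7 5)

g' g' f' f'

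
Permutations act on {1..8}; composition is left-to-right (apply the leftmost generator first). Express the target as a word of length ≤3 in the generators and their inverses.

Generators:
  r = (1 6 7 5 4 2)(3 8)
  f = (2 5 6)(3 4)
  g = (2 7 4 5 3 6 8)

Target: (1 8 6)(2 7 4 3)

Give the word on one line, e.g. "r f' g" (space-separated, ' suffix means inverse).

  after r': (1 2 4 5 7 6)(3 8)
  after g': (1 8 5 2 7 3 6)
  after f: (1 8 6)(2 7 4 3)

r' g' f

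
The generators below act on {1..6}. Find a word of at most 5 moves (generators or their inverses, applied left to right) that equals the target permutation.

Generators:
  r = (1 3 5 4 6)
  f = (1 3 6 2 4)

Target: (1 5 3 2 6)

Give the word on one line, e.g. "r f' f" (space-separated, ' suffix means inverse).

r r f'

  after r: (1 3 5 4 6)
  after r: (1 5 6 3 4)
  after f': (1 5 3 2 6)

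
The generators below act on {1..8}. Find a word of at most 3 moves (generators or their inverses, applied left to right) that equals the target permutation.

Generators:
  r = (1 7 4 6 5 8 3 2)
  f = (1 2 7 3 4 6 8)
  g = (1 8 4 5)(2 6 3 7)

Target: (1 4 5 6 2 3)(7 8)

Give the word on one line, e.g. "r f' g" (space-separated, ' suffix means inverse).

  after g: (1 8 4 5)(2 6 3 7)
  after f': (1 6 7)(2 4 5 8 3)
  after f': (1 4 5 6 2 3)(7 8)

g f' f'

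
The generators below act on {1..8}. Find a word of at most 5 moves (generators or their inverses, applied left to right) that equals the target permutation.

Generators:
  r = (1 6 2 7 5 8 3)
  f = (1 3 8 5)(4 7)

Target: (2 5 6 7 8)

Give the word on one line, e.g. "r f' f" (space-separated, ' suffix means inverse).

  after f': (1 5 8 3)(4 7)
  after f': (1 8)(3 5)
  after r: (1 3 8 6 2 7 5)
  after r: (2 5 6 7 8)

f' f' r r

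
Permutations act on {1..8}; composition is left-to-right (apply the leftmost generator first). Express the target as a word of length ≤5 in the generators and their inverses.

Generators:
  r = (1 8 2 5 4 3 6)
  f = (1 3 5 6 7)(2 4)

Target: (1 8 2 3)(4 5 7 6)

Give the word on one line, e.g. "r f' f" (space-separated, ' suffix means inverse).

  after f: (1 3 5 6 7)(2 4)
  after r: (1 6 7 8 2 3 4 5)
  after f': (1 5 7 8 4 3 2)
  after r': (1 2 6 3 8 5 7)
  after r': (1 8 2 3)(4 5 7 6)

f r f' r' r'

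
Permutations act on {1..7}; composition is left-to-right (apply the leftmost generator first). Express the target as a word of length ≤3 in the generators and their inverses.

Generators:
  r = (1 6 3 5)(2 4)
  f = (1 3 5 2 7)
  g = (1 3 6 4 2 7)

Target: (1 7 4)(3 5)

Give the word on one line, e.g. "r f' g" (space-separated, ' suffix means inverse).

  after g': (1 7 2 4 6 3)
  after r': (1 7 4)(3 5)

g' r'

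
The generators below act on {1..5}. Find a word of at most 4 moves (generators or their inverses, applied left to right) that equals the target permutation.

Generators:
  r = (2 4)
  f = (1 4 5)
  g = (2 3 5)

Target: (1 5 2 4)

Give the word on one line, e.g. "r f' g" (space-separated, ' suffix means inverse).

  after f: (1 4 5)
  after f: (1 5 4)
  after r': (1 5 2 4)

f f r'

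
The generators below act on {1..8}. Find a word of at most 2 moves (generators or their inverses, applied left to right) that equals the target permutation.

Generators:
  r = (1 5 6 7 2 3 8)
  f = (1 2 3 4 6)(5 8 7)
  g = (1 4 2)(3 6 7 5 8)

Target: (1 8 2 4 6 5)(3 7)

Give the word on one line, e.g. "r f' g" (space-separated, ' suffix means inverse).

  after r: (1 5 6 7 2 3 8)
  after f: (1 8 2 4 6 5)(3 7)

r f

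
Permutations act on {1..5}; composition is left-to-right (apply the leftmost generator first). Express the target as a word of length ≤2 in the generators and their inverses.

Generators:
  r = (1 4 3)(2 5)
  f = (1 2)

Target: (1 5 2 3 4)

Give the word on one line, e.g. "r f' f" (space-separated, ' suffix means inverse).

f r'

  after f: (1 2)
  after r': (1 5 2 3 4)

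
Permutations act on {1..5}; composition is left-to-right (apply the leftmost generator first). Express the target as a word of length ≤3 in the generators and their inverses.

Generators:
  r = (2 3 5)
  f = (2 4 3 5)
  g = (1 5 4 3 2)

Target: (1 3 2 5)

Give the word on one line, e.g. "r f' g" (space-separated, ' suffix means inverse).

g' r' f'

  after g': (1 2 3 4 5)
  after r': (1 5)(3 4)
  after f': (1 3 2 5)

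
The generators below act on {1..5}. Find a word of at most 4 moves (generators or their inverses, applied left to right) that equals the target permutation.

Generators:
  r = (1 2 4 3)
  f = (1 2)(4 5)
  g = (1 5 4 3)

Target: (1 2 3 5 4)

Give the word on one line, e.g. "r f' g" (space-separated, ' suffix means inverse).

  after r: (1 2 4 3)
  after g: (1 2 3 5 4)

r g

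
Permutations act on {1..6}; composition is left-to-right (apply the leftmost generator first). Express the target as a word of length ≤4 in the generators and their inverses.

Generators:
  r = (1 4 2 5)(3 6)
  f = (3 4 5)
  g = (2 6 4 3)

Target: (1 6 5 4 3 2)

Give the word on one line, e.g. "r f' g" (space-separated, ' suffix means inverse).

g r' f r'

  after g: (2 6 4 3)
  after r': (1 5 2 3 4 6)
  after f: (1 3 5 2 4 6)
  after r': (1 6 5 4 3 2)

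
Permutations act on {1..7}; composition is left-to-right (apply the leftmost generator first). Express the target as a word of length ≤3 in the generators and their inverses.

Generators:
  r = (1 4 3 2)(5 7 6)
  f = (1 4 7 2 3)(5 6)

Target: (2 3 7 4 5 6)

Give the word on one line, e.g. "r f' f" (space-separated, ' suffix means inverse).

f r f

  after f: (1 4 7 2 3)(5 6)
  after r: (1 3 4 6 7)
  after f: (2 3 7 4 5 6)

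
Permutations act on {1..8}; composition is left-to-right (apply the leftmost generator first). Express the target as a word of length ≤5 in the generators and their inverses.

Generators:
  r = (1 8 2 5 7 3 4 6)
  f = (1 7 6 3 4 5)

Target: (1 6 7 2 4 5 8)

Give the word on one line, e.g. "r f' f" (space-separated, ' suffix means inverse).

r' r' f' f'

  after r': (1 6 4 3 7 5 2 8)
  after r': (1 4 7 2)(3 5 8 6)
  after f': (1 3 4)(2 5 8 7)
  after f': (1 6 7 2 4 5 8)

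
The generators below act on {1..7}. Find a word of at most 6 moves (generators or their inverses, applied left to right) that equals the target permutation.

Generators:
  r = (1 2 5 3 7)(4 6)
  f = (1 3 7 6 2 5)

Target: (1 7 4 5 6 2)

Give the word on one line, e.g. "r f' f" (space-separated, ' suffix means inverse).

f' f' r' f r

  after f': (1 5 2 6 7 3)
  after f': (1 2 7)(3 5 6)
  after r': (2 3)(4 6 5)
  after f: (1 3 5 4 2 7 6)
  after r: (1 7 4 5 6 2)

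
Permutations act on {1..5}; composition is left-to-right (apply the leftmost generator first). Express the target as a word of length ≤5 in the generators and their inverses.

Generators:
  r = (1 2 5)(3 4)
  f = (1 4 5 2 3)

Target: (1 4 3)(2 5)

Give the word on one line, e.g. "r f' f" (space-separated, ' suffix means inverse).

r f' r f' r

  after r: (1 2 5)(3 4)
  after f': (1 5 3)(2 4)
  after r: (2 3)(4 5)
  after f': (1 3 5)
  after r: (1 4 3)(2 5)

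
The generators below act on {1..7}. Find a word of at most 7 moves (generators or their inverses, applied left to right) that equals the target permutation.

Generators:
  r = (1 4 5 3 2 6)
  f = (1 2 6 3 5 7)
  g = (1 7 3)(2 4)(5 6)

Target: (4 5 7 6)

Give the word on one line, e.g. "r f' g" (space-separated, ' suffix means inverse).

  after f: (1 2 6 3 5 7)
  after g: (1 4 2 5 3 6)
  after r': (2 4 3)
  after f': (1 7 5 3)(2 4 6)
  after g': (4 5 7 6)

f g r' f' g'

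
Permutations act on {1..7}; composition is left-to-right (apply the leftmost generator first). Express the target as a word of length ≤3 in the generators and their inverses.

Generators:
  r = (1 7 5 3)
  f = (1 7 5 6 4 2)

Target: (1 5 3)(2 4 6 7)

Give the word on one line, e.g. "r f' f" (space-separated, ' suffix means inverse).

r' f' r'

  after r': (1 3 5 7)
  after f': (1 3 7 2 4 6 5)
  after r': (1 5 3)(2 4 6 7)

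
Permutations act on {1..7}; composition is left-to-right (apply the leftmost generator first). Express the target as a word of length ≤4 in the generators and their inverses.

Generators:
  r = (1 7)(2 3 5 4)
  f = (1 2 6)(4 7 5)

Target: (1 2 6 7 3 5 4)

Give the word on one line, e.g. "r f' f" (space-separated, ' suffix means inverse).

  after f': (1 6 2)(4 5 7)
  after r: (1 6 3 5)(2 7)
  after r: (1 6 5 7 3 4 2)
  after f': (1 2 6 7 3 5 4)

f' r r f'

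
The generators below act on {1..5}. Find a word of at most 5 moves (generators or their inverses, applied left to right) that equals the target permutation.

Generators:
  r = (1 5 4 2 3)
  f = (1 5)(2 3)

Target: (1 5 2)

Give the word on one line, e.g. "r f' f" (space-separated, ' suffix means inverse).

r' r' f r f'

  after r': (1 3 2 4 5)
  after r': (1 2 5 3 4)
  after f: (1 3 4 5 2)
  after r: (2 5 3)
  after f': (1 5 2)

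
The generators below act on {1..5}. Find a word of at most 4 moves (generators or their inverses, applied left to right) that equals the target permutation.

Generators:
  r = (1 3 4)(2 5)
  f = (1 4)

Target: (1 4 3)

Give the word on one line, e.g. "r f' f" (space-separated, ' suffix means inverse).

f' r' f r

  after f': (1 4)
  after r': (1 3)(2 5)
  after f: (1 3 4)(2 5)
  after r: (1 4 3)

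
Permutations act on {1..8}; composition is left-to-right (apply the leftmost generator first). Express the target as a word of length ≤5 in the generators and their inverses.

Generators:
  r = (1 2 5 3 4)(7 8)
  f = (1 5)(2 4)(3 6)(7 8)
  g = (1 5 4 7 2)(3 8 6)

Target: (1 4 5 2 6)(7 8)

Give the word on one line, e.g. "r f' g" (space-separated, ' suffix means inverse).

f' r' f

  after f': (1 5)(2 4)(3 6)(7 8)
  after r': (1 2 3 6 5 4)
  after f: (1 4 5 2 6)(7 8)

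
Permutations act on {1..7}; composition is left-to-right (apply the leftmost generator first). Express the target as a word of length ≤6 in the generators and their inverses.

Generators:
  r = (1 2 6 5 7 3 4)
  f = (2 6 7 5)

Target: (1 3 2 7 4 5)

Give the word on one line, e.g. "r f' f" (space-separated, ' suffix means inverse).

f' f' r' r' f

  after f': (2 5 7 6)
  after f': (2 7)(5 6)
  after r': (1 4 3 7)(2 5)
  after r': (1 3 5)(2 6)(4 7)
  after f: (1 3 2 7 4 5)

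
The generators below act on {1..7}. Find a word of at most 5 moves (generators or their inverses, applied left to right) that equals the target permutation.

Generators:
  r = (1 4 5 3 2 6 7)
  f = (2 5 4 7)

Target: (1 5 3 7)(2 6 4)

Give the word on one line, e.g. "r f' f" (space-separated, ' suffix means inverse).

  after f': (2 7 4 5)
  after r': (1 7)(2 6)(3 5)
  after f: (1 2 6 5 3 4 7)
  after f: (1 5 3 7)(2 6 4)

f' r' f f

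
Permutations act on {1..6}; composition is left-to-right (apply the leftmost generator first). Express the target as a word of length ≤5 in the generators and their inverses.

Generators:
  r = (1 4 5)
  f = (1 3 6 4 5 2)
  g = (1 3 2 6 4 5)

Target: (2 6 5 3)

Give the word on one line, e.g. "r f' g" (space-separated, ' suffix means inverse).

r' r' g r

  after r': (1 5 4)
  after r': (1 4 5)
  after g: (1 5 3 2 6 4)
  after r: (2 6 5 3)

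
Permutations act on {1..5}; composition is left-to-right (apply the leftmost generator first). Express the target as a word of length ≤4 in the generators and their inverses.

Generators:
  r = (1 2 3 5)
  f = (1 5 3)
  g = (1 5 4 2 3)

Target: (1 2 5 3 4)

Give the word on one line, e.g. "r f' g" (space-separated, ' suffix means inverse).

r g' r' g

  after r: (1 2 3 5)
  after g': (1 4 5 3)
  after r': (1 4 3 5 2)
  after g: (1 2 5 3 4)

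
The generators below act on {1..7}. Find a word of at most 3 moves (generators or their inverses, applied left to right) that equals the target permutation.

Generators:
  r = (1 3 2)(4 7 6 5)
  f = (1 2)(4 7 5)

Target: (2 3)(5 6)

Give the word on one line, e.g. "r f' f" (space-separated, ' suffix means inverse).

  after f': (1 2)(4 5 7)
  after r: (2 3)(5 6)

f' r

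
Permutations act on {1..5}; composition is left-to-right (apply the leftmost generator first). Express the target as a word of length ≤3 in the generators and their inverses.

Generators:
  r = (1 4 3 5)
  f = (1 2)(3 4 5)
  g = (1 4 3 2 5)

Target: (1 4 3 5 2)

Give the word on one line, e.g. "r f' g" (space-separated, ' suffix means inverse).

g f' r'

  after g: (1 4 3 2 5)
  after f': (1 3)(2 4 5)
  after r': (1 4 3 5 2)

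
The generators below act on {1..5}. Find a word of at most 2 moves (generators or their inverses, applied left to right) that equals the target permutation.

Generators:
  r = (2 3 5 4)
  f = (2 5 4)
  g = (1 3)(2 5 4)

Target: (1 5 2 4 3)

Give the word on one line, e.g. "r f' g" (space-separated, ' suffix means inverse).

  after g: (1 3)(2 5 4)
  after r: (1 5 2 4 3)

g r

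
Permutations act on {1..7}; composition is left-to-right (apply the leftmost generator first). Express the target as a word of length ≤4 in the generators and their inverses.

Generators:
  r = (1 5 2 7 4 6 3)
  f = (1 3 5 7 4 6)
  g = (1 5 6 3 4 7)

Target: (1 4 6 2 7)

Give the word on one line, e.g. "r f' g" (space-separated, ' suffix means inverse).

  after g: (1 5 6 3 4 7)
  after f: (1 7 3 6 5)
  after r: (1 4 6 2 7)

g f r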